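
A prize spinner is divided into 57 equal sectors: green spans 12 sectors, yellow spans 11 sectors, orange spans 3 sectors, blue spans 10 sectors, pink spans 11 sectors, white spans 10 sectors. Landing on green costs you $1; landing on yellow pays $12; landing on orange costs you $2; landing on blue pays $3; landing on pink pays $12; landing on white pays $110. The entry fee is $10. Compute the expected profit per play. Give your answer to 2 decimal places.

E[payout] = (12/57)·(-1) + (11/57)·12 + (3/57)·(-2) + (10/57)·3 + (11/57)·12 + (10/57)·110 = 1376/57
Expected profit = 1376/57 − 10 = 806/57 ≈ $14.14

$14.14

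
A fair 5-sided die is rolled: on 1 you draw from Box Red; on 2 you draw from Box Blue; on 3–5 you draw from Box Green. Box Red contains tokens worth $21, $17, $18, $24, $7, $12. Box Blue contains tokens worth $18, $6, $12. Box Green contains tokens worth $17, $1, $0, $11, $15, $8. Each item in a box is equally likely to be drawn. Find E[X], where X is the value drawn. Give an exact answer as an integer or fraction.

E[X | Box Red] = (21 + 17 + 18 + 24 + 7 + 12)/6 = 33/2
E[X | Box Blue] = (18 + 6 + 12)/3 = 12
E[X | Box Green] = (17 + 1 + 0 + 11 + 15 + 8)/6 = 26/3
E[X] = (1/5)·33/2 + (1/5)·12 + (3/5)·26/3 = 109/10

109/10 dollars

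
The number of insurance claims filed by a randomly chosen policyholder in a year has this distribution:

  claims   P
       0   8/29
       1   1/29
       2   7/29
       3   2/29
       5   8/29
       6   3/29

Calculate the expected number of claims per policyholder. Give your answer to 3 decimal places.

2.724

E[X] = (8/29)·0 + (1/29)·1 + (7/29)·2 + (2/29)·3 + (8/29)·5 + (3/29)·6
     = 79/29 ≈ 2.724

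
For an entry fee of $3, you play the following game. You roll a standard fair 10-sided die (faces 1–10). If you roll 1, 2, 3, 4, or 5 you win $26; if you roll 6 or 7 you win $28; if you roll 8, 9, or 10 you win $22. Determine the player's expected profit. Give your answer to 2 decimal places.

$22.20

E[payout] = (3/10)·22 + (1/2)·26 + (1/5)·28 = 126/5
Expected profit = 126/5 − 3 = 111/5 ≈ $22.20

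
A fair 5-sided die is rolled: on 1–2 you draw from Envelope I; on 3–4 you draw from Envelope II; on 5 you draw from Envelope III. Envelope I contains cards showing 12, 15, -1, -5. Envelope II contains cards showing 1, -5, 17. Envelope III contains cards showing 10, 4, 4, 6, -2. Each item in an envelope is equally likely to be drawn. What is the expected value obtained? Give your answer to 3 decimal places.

4.713

E[X | Envelope I] = (12 + 15 − 1 − 5)/4 = 21/4
E[X | Envelope II] = (1 − 5 + 17)/3 = 13/3
E[X | Envelope III] = (10 + 4 + 4 + 6 − 2)/5 = 22/5
E[X] = (2/5)·21/4 + (2/5)·13/3 + (1/5)·22/5 = 707/150 ≈ 4.713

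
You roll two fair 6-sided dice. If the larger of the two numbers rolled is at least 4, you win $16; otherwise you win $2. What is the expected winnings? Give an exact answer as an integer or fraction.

E[payout] = (1/4)·2 + (3/4)·16 = 25/2

25/2 dollars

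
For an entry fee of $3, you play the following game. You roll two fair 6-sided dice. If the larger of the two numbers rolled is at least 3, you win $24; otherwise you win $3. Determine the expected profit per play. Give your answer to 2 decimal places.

$18.67

E[payout] = (1/9)·3 + (8/9)·24 = 65/3
Expected profit = 65/3 − 3 = 56/3 ≈ $18.67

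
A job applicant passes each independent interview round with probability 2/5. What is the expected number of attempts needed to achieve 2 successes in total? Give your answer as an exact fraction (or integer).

By linearity (sum of 2 independent geometric waits), E[trials] = 2/p = 2/(2/5) = 5.

5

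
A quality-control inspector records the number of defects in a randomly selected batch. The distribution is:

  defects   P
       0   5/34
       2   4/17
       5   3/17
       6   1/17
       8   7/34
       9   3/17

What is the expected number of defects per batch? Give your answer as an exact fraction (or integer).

E[X] = (5/34)·0 + (4/17)·2 + (3/17)·5 + (1/17)·6 + (7/34)·8 + (3/17)·9
     = 84/17

84/17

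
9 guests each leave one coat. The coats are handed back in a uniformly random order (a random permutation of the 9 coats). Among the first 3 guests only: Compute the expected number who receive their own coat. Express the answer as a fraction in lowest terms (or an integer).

Let Xᵢ = 1 if person i gets their own coat. For each i, P(Xᵢ=1) = 1/9.
By linearity of expectation, E[X₁+…+X_3] = 3·(1/9) = 1/3.

1/3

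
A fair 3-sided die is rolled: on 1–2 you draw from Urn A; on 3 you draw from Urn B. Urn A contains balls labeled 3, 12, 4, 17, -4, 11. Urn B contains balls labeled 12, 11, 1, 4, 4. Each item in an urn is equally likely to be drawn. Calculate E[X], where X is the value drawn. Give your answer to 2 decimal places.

E[X | Urn A] = (3 + 12 + 4 + 17 − 4 + 11)/6 = 43/6
E[X | Urn B] = (12 + 11 + 1 + 4 + 4)/5 = 32/5
E[X] = (2/3)·43/6 + (1/3)·32/5 = 311/45 ≈ 6.91

6.91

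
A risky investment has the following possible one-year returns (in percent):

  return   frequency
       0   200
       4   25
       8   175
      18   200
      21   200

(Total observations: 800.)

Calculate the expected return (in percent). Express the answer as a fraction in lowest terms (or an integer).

93/8

Total = 800, so P(return=0) = 200/800, etc.
E[X] = (1/4)·0 + (1/32)·4 + (7/32)·8 + (1/4)·18 + (1/4)·21
     = 93/8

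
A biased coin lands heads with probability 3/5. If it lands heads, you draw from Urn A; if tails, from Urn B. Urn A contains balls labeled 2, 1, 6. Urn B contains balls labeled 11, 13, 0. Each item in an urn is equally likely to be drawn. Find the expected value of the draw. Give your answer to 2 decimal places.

E[X | Urn A] = (2 + 1 + 6)/3 = 3
E[X | Urn B] = (11 + 13 + 0)/3 = 8
E[X] = (3/5)·3 + (2/5)·8 = 5 ≈ 5.00

5.00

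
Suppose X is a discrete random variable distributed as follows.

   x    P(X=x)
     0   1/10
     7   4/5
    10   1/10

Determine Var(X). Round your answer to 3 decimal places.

5.640

E[X] = (1/10)·0 + (4/5)·7 + (1/10)·10 = 33/5
E[X²] = (1/10)·0 + (4/5)·49 + (1/10)·100 = 246/5
Var(X) = 246/5 − (33/5)² = 141/25 ≈ 5.640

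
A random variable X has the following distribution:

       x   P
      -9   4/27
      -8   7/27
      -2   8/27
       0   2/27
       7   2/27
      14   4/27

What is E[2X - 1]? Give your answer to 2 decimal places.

-3.81

E[2x-1] = (4/27)·(-19) + (7/27)·(-17) + (8/27)·(-5) + (2/27)·(-1) + (2/27)·13 + (4/27)·27
     = -103/27 ≈ -3.81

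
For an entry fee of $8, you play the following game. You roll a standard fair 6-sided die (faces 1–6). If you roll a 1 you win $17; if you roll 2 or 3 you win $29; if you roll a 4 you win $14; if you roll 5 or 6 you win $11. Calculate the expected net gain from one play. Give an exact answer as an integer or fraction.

E[payout] = (1/3)·11 + (1/6)·14 + (1/6)·17 + (1/3)·29 = 37/2
Expected profit = 37/2 − 8 = 21/2

21/2 dollars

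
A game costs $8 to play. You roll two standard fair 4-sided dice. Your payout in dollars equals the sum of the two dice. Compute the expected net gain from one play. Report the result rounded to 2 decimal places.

-$3.00

Distribution of the sum of the two dice: 2 w.p. 1/16, 3 w.p. 1/8, 4 w.p. 3/16, 5 w.p. 1/4, 6 w.p. 3/16, 7 w.p. 1/8, …
E[payout] = (1/16)·2 + (1/8)·3 + (3/16)·4 + (1/4)·5 + (3/16)·6 + (1/8)·7 + (1/16)·8 = 5
Expected profit = 5 − 8 = -3 ≈ -$3.00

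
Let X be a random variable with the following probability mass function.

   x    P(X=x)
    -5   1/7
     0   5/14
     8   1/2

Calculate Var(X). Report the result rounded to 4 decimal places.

E[X] = (1/7)·(-5) + (5/14)·0 + (1/2)·8 = 23/7
E[X²] = (1/7)·25 + (5/14)·0 + (1/2)·64 = 249/7
Var(X) = 249/7 − (23/7)² = 1214/49 ≈ 24.7755

24.7755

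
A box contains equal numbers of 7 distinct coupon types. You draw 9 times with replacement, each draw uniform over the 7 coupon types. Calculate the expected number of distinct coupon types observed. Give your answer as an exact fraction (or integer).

Let Xⱼ=1 if type j appears at least once. P(Xⱼ=1) = 1 − ((7−1)/7)^9 = 30275911/40353607.
E[#distinct] = 7·30275911/40353607 = 30275911/5764801.

30275911/5764801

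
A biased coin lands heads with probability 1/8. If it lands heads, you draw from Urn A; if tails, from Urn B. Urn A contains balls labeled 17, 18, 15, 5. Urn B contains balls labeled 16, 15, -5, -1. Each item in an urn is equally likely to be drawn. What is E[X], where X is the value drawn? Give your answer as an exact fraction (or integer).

115/16

E[X | Urn A] = (17 + 18 + 15 + 5)/4 = 55/4
E[X | Urn B] = (16 + 15 − 5 − 1)/4 = 25/4
E[X] = (1/8)·55/4 + (7/8)·25/4 = 115/16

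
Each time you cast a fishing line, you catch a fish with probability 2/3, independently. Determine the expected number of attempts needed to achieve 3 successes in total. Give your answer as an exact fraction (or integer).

9/2

By linearity (sum of 3 independent geometric waits), E[trials] = 3/p = 3/(2/3) = 9/2.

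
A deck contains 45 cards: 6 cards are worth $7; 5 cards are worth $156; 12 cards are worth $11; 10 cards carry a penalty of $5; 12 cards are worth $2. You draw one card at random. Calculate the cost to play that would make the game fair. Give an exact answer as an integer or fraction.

928/45 dollars

E[payout] = (6/45)·7 + (5/45)·156 + (12/45)·11 + (10/45)·(-5) + (12/45)·2 = 928/45
Fair fee = E[payout] = 928/45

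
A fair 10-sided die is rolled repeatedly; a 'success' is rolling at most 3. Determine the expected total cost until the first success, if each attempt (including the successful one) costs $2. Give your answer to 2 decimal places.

$6.67

E[#attempts] = 1/p = 10/3; E[cost] = 2·10/3 = 20/3.
≈ 6.67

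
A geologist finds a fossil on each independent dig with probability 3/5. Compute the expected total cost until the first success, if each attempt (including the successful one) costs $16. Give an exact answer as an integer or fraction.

80/3 dollars

E[#attempts] = 1/p = 5/3; E[cost] = 16·5/3 = 80/3.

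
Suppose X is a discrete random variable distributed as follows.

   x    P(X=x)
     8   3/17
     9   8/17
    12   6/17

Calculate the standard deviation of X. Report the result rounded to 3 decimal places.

1.604

E[X] = 168/17, E[X²] = 1704/17
Var(X) = E[X²] − (E[X])² = 1704/17 − 28224/289 = 744/289
SD(X) = √(744/289) ≈ 1.604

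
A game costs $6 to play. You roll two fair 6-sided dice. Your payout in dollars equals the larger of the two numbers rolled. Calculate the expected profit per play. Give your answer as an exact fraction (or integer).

-55/36 dollars

Distribution of the larger of the two numbers rolled: 1 w.p. 1/36, 2 w.p. 1/12, 3 w.p. 5/36, 4 w.p. 7/36, 5 w.p. 1/4, 6 w.p. 11/36
E[payout] = (1/36)·1 + (1/12)·2 + (5/36)·3 + (7/36)·4 + (1/4)·5 + (11/36)·6 = 161/36
Expected profit = 161/36 − 6 = -55/36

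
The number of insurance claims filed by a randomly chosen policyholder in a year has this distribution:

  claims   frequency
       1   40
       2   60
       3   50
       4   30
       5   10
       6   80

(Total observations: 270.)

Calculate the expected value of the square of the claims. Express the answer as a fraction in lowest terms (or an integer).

434/27

Total = 270, so P(claims=1) = 40/270, etc.
E[X²] = (4/27)·1 + (2/9)·4 + (5/27)·9 + (1/9)·16 + (1/27)·25 + (8/27)·36
     = 434/27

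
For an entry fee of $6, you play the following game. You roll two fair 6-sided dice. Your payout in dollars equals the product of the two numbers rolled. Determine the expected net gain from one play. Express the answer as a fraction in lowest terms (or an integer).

Distribution of the product of the two numbers rolled: 1 w.p. 1/36, 2 w.p. 1/18, 3 w.p. 1/18, 4 w.p. 1/12, 5 w.p. 1/18, 6 w.p. 1/9, …
E[payout] = (1/36)·1 + (1/18)·2 + (1/18)·3 + (1/12)·4 + (1/18)·5 + (1/9)·6 + (1/18)·8 + (1/36)·9 + (1/18)·10 + (1/9)·12 + (1/18)·15 + (1/36)·16 + (1/18)·18 + (1/18)·20 + (1/18)·24 + (1/36)·25 + (1/18)·30 + (1/36)·36 = 49/4
Expected profit = 49/4 − 6 = 25/4

25/4 dollars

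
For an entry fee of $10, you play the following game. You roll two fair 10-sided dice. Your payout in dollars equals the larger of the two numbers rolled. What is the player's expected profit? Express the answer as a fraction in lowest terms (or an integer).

-57/20 dollars

Distribution of the larger of the two numbers rolled: 1 w.p. 1/100, 2 w.p. 3/100, 3 w.p. 1/20, 4 w.p. 7/100, 5 w.p. 9/100, 6 w.p. 11/100, …
E[payout] = (1/100)·1 + (3/100)·2 + (1/20)·3 + (7/100)·4 + (9/100)·5 + (11/100)·6 + (13/100)·7 + (3/20)·8 + (17/100)·9 + (19/100)·10 = 143/20
Expected profit = 143/20 − 10 = -57/20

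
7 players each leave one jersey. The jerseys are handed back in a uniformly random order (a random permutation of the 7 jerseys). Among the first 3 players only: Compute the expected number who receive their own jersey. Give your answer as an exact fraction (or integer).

3/7

Let Xᵢ = 1 if person i gets their own jersey. For each i, P(Xᵢ=1) = 1/7.
By linearity of expectation, E[X₁+…+X_3] = 3·(1/7) = 3/7.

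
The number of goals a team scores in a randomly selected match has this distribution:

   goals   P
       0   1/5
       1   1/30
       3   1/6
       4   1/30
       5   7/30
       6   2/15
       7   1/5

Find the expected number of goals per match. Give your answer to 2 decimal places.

4.03

E[X] = (1/5)·0 + (1/30)·1 + (1/6)·3 + (1/30)·4 + (7/30)·5 + (2/15)·6 + (1/5)·7
     = 121/30 ≈ 4.03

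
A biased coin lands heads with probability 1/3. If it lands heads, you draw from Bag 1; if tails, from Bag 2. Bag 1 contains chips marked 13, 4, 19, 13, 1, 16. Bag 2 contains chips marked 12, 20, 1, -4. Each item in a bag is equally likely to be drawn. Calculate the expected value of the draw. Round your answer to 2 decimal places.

E[X | Bag 1] = (13 + 4 + 19 + 13 + 1 + 16)/6 = 11
E[X | Bag 2] = (12 + 20 + 1 − 4)/4 = 29/4
E[X] = (1/3)·11 + (2/3)·29/4 = 17/2 ≈ 8.50

8.50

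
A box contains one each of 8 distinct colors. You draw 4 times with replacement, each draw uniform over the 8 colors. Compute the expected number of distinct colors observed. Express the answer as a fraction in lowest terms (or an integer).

Let Xⱼ=1 if type j appears at least once. P(Xⱼ=1) = 1 − ((8−1)/8)^4 = 1695/4096.
E[#distinct] = 8·1695/4096 = 1695/512.

1695/512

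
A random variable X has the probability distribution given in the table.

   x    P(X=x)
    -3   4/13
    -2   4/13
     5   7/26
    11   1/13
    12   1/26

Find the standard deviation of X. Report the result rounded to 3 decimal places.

E[X] = 29/26, E[X²] = 665/26
Var(X) = E[X²] − (E[X])² = 665/26 − 841/676 = 16449/676
SD(X) = √(16449/676) ≈ 4.933

4.933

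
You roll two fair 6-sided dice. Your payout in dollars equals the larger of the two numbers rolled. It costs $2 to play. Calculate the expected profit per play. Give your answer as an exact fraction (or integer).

89/36 dollars

Distribution of the larger of the two numbers rolled: 1 w.p. 1/36, 2 w.p. 1/12, 3 w.p. 5/36, 4 w.p. 7/36, 5 w.p. 1/4, 6 w.p. 11/36
E[payout] = (1/36)·1 + (1/12)·2 + (5/36)·3 + (7/36)·4 + (1/4)·5 + (11/36)·6 = 161/36
Expected profit = 161/36 − 2 = 89/36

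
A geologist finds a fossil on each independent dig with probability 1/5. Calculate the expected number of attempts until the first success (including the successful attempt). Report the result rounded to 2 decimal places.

5.00

For a geometric distribution, E[trials] = 1/p = 1/(1/5) = 5.
≈ 5.00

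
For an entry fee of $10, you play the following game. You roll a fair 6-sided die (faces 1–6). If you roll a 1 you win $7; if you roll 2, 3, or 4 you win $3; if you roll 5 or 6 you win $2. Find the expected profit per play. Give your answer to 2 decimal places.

-$6.67

E[payout] = (1/3)·2 + (1/2)·3 + (1/6)·7 = 10/3
Expected profit = 10/3 − 10 = -20/3 ≈ -$6.67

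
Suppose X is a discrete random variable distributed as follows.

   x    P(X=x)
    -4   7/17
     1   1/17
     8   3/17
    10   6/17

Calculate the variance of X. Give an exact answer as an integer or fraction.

E[X] = (7/17)·(-4) + (1/17)·1 + (3/17)·8 + (6/17)·10 = 57/17
E[X²] = (7/17)·16 + (1/17)·1 + (3/17)·64 + (6/17)·100 = 905/17
Var(X) = 905/17 − (57/17)² = 12136/289

12136/289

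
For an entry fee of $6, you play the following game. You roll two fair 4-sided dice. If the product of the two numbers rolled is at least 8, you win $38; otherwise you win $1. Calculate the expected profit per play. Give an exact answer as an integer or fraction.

71/8 dollars

E[payout] = (5/8)·1 + (3/8)·38 = 119/8
Expected profit = 119/8 − 6 = 71/8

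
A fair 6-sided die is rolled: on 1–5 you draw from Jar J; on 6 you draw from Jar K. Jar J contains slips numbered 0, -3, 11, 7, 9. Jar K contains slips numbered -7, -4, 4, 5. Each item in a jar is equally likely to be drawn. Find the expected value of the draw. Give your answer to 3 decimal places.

E[X | Jar J] = (0 − 3 + 11 + 7 + 9)/5 = 24/5
E[X | Jar K] = (-7 − 4 + 4 + 5)/4 = -1/2
E[X] = (5/6)·24/5 + (1/6)·(-1/2) = 47/12 ≈ 3.917

3.917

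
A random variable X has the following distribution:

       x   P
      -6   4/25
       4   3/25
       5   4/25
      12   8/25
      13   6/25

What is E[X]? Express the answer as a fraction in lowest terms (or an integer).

182/25

E[X] = (4/25)·(-6) + (3/25)·4 + (4/25)·5 + (8/25)·12 + (6/25)·13
     = 182/25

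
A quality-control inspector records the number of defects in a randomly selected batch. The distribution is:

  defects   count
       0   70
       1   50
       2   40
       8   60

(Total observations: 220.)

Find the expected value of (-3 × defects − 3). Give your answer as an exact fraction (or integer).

-249/22

Total = 220, so P(defects=0) = 70/220, etc.
E[-3x-3] = (7/22)·(-3) + (5/22)·(-6) + (2/11)·(-9) + (3/11)·(-27)
     = -249/22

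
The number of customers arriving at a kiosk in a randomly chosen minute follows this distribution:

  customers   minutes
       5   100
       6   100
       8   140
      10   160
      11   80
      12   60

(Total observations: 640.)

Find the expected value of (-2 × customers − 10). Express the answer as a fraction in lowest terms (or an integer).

-431/16

Total = 640, so P(customers=5) = 100/640, etc.
E[-2x-10] = (5/32)·(-20) + (5/32)·(-22) + (7/32)·(-26) + (1/4)·(-30) + (1/8)·(-32) + (3/32)·(-34)
     = -431/16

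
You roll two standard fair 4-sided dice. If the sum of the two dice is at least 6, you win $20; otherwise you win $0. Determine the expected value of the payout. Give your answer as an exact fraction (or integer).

E[payout] = (5/8)·0 + (3/8)·20 = 15/2

15/2 dollars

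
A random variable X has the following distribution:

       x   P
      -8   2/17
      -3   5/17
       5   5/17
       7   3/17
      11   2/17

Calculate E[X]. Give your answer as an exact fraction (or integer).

37/17

E[X] = (2/17)·(-8) + (5/17)·(-3) + (5/17)·5 + (3/17)·7 + (2/17)·11
     = 37/17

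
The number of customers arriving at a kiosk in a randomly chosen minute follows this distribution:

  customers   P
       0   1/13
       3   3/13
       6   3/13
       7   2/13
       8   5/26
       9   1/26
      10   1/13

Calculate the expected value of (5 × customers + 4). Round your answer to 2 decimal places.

33.04

E[5x+4] = (1/13)·4 + (3/13)·19 + (3/13)·34 + (2/13)·39 + (5/26)·44 + (1/26)·49 + (1/13)·54
     = 859/26 ≈ 33.04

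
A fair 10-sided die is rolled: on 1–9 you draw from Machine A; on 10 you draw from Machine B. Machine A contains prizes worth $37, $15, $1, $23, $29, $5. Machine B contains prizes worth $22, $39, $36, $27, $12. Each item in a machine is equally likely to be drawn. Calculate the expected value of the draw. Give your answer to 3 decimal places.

E[X | Machine A] = (37 + 15 + 1 + 23 + 29 + 5)/6 = 55/3
E[X | Machine B] = (22 + 39 + 36 + 27 + 12)/5 = 136/5
E[X] = (9/10)·55/3 + (1/10)·136/5 = 961/50 ≈ 19.220

$19.220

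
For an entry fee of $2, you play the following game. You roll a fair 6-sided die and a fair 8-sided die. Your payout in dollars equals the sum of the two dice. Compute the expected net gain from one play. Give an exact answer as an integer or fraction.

$6

Distribution of the sum of the two dice: 2 w.p. 1/48, 3 w.p. 1/24, 4 w.p. 1/16, 5 w.p. 1/12, 6 w.p. 5/48, 7 w.p. 1/8, …
E[payout] = (1/48)·2 + (1/24)·3 + (1/16)·4 + (1/12)·5 + (5/48)·6 + (1/8)·7 + (1/8)·8 + (1/8)·9 + (5/48)·10 + (1/12)·11 + (1/16)·12 + (1/24)·13 + (1/48)·14 = 8
Expected profit = 8 − 2 = 6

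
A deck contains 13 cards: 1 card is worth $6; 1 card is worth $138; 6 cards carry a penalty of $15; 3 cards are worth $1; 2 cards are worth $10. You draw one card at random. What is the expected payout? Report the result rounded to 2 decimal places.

E[payout] = (1/13)·6 + (1/13)·138 + (6/13)·(-15) + (3/13)·1 + (2/13)·10 = 77/13
≈ $5.92

$5.92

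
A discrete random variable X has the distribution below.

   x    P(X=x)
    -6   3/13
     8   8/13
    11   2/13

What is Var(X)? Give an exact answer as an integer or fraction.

6582/169

E[X] = (3/13)·(-6) + (8/13)·8 + (2/13)·11 = 68/13
E[X²] = (3/13)·36 + (8/13)·64 + (2/13)·121 = 862/13
Var(X) = 862/13 − (68/13)² = 6582/169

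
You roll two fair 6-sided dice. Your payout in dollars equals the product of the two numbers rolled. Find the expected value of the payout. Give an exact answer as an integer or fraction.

49/4 dollars

Distribution of the product of the two numbers rolled: 1 w.p. 1/36, 2 w.p. 1/18, 3 w.p. 1/18, 4 w.p. 1/12, 5 w.p. 1/18, 6 w.p. 1/9, …
E[payout] = (1/36)·1 + (1/18)·2 + (1/18)·3 + (1/12)·4 + (1/18)·5 + (1/9)·6 + (1/18)·8 + (1/36)·9 + (1/18)·10 + (1/9)·12 + (1/18)·15 + (1/36)·16 + (1/18)·18 + (1/18)·20 + (1/18)·24 + (1/36)·25 + (1/18)·30 + (1/36)·36 = 49/4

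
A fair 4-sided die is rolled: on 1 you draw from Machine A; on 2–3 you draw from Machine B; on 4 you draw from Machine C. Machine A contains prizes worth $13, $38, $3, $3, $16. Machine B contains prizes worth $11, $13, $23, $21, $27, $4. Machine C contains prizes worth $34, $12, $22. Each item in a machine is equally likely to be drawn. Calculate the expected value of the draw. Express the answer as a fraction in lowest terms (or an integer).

E[X | Machine A] = (13 + 38 + 3 + 3 + 16)/5 = 73/5
E[X | Machine B] = (11 + 13 + 23 + 21 + 27 + 4)/6 = 33/2
E[X | Machine C] = (34 + 12 + 22)/3 = 68/3
E[X] = (1/4)·73/5 + (1/2)·33/2 + (1/4)·68/3 = 527/30

527/30 dollars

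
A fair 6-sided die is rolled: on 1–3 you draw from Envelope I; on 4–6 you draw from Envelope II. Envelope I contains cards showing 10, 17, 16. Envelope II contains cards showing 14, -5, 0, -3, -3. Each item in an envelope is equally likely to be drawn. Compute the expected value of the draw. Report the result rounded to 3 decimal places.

7.467

E[X | Envelope I] = (10 + 17 + 16)/3 = 43/3
E[X | Envelope II] = (14 − 5 + 0 − 3 − 3)/5 = 3/5
E[X] = (1/2)·43/3 + (1/2)·3/5 = 112/15 ≈ 7.467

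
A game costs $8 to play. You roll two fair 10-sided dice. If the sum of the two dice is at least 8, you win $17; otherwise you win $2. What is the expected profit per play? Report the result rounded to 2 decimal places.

$5.85

E[payout] = (21/100)·2 + (79/100)·17 = 277/20
Expected profit = 277/20 − 8 = 117/20 ≈ $5.85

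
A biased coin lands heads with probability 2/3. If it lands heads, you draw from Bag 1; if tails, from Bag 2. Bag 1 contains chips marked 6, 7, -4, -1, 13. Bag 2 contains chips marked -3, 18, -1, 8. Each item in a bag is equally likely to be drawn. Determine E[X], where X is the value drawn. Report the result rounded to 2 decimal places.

4.63

E[X | Bag 1] = (6 + 7 − 4 − 1 + 13)/5 = 21/5
E[X | Bag 2] = (-3 + 18 − 1 + 8)/4 = 11/2
E[X] = (2/3)·21/5 + (1/3)·11/2 = 139/30 ≈ 4.63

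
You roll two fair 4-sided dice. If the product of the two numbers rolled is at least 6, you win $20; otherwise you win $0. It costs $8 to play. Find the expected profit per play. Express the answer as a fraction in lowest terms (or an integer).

$2

E[payout] = (1/2)·0 + (1/2)·20 = 10
Expected profit = 10 − 8 = 2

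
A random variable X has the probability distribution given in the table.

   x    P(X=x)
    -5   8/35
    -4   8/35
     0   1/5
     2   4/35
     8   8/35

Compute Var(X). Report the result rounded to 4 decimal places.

E[X] = (8/35)·(-5) + (8/35)·(-4) + (1/5)·0 + (4/35)·2 + (8/35)·8 = 0
E[X²] = (8/35)·25 + (8/35)·16 + (1/5)·0 + (4/35)·4 + (8/35)·64 = 856/35
Var(X) = 856/35 − (0)² = 856/35 ≈ 24.4571

24.4571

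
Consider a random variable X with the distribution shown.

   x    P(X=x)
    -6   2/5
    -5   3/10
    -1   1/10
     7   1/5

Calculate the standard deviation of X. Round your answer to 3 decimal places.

5.004

E[X] = -13/5, E[X²] = 159/5
Var(X) = E[X²] − (E[X])² = 159/5 − 169/25 = 626/25
SD(X) = √(626/25) ≈ 5.004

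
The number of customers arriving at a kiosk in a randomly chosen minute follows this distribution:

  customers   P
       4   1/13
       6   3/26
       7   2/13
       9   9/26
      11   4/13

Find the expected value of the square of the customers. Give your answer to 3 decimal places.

E[X²] = (1/13)·16 + (3/26)·36 + (2/13)·49 + (9/26)·81 + (4/13)·121
     = 2033/26 ≈ 78.192

78.192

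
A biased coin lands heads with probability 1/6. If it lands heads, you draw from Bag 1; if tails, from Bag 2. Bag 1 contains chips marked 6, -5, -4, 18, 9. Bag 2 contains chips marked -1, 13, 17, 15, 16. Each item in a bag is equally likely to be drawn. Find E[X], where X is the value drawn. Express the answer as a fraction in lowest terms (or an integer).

E[X | Bag 1] = (6 − 5 − 4 + 18 + 9)/5 = 24/5
E[X | Bag 2] = (-1 + 13 + 17 + 15 + 16)/5 = 12
E[X] = (1/6)·24/5 + (5/6)·12 = 54/5

54/5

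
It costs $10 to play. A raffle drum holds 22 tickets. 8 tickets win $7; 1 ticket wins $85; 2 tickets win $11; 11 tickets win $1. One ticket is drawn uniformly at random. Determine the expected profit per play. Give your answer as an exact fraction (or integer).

E[payout] = (8/22)·7 + (1/22)·85 + (2/22)·11 + (11/22)·1 = 87/11
Expected profit = 87/11 − 10 = -23/11

-23/11 dollars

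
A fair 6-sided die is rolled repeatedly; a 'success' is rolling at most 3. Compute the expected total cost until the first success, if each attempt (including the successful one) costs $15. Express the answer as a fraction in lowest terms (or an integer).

E[#attempts] = 1/p = 2; E[cost] = 15·2 = 30.

$30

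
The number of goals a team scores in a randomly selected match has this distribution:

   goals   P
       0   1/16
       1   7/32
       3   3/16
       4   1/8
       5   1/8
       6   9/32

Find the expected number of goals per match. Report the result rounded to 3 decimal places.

E[X] = (1/16)·0 + (7/32)·1 + (3/16)·3 + (1/8)·4 + (1/8)·5 + (9/32)·6
     = 115/32 ≈ 3.594

3.594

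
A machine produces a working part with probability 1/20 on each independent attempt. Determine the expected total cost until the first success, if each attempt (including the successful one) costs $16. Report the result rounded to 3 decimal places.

$320.000

E[#attempts] = 1/p = 20; E[cost] = 16·20 = 320.
≈ 320.000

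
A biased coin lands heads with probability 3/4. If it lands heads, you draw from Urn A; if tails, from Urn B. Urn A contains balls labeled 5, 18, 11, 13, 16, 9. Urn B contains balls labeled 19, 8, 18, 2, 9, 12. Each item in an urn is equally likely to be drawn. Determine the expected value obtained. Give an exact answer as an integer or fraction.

71/6

E[X | Urn A] = (5 + 18 + 11 + 13 + 16 + 9)/6 = 12
E[X | Urn B] = (19 + 8 + 18 + 2 + 9 + 12)/6 = 34/3
E[X] = (3/4)·12 + (1/4)·34/3 = 71/6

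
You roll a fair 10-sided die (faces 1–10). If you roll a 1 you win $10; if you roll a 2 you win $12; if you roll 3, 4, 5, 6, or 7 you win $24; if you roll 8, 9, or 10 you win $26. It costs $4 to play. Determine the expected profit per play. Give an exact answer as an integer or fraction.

$18

E[payout] = (1/10)·10 + (1/10)·12 + (1/2)·24 + (3/10)·26 = 22
Expected profit = 22 − 4 = 18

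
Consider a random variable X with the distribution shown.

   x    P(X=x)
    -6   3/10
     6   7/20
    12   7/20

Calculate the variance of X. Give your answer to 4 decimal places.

E[X] = (3/10)·(-6) + (7/20)·6 + (7/20)·12 = 9/2
E[X²] = (3/10)·36 + (7/20)·36 + (7/20)·144 = 369/5
Var(X) = 369/5 − (9/2)² = 1071/20 ≈ 53.5500

53.5500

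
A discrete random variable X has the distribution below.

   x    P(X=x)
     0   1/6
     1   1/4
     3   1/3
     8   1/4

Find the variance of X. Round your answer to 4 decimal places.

8.6875

E[X] = (1/6)·0 + (1/4)·1 + (1/3)·3 + (1/4)·8 = 13/4
E[X²] = (1/6)·0 + (1/4)·1 + (1/3)·9 + (1/4)·64 = 77/4
Var(X) = 77/4 − (13/4)² = 139/16 ≈ 8.6875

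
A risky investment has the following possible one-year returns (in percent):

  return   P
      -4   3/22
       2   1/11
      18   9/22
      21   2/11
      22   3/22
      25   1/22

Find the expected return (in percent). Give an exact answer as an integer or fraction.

329/22

E[X] = (3/22)·(-4) + (1/11)·2 + (9/22)·18 + (2/11)·21 + (3/22)·22 + (1/22)·25
     = 329/22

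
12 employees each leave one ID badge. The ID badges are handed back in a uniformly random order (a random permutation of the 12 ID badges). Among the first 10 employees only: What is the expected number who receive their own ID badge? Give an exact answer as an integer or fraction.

5/6

Let Xᵢ = 1 if person i gets their own ID badge. For each i, P(Xᵢ=1) = 1/12.
By linearity of expectation, E[X₁+…+X_10] = 10·(1/12) = 5/6.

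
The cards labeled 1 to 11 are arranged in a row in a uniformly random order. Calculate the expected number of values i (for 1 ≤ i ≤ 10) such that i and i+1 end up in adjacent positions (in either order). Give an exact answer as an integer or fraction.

For each i ∈ {1,…,10}, let Xᵢ = 1 if i and i+1 are adjacent. P(Xᵢ=1) = 2·(11−1)!/11! = 2/11.
By linearity, E[ΣXᵢ] = (10)·(2/11) = 20/11.

20/11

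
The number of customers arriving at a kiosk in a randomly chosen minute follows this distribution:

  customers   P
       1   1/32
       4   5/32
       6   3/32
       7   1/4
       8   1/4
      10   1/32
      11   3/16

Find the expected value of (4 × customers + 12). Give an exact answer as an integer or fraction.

E[4x+12] = (1/32)·16 + (5/32)·28 + (3/32)·36 + (1/4)·40 + (1/4)·44 + (1/32)·52 + (3/16)·56
     = 331/8

331/8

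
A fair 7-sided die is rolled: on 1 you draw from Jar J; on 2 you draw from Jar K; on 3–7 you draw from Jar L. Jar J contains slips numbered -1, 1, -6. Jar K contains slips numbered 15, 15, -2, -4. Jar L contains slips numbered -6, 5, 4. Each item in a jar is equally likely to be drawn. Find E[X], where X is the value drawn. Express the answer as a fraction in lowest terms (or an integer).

E[X | Jar J] = (-1 + 1 − 6)/3 = -2
E[X | Jar K] = (15 + 15 − 2 − 4)/4 = 6
E[X | Jar L] = (-6 + 5 + 4)/3 = 1
E[X] = (1/7)·(-2) + (1/7)·6 + (5/7)·1 = 9/7

9/7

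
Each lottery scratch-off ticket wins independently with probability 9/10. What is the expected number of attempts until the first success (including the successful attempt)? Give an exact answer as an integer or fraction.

10/9

For a geometric distribution, E[trials] = 1/p = 1/(9/10) = 10/9.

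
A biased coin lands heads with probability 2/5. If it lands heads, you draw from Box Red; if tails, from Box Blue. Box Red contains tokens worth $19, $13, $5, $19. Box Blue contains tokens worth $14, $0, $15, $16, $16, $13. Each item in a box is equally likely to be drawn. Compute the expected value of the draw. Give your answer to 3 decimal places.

$13.000

E[X | Box Red] = (19 + 13 + 5 + 19)/4 = 14
E[X | Box Blue] = (14 + 0 + 15 + 16 + 16 + 13)/6 = 37/3
E[X] = (2/5)·14 + (3/5)·37/3 = 13 ≈ 13.000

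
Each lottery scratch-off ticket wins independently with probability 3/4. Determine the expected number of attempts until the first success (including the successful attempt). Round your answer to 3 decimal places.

For a geometric distribution, E[trials] = 1/p = 1/(3/4) = 4/3.
≈ 1.333

1.333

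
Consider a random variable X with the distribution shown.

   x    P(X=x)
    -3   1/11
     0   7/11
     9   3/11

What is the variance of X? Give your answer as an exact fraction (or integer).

2196/121

E[X] = (1/11)·(-3) + (7/11)·0 + (3/11)·9 = 24/11
E[X²] = (1/11)·9 + (7/11)·0 + (3/11)·81 = 252/11
Var(X) = 252/11 − (24/11)² = 2196/121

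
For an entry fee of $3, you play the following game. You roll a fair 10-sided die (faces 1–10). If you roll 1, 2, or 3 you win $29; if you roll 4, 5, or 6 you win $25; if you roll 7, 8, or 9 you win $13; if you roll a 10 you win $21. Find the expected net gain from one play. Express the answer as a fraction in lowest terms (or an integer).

E[payout] = (3/10)·13 + (1/10)·21 + (3/10)·25 + (3/10)·29 = 111/5
Expected profit = 111/5 − 3 = 96/5

96/5 dollars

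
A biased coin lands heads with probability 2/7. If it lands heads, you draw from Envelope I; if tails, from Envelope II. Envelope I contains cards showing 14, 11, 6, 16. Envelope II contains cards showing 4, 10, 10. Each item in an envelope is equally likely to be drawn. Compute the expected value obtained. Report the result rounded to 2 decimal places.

9.07

E[X | Envelope I] = (14 + 11 + 6 + 16)/4 = 47/4
E[X | Envelope II] = (4 + 10 + 10)/3 = 8
E[X] = (2/7)·47/4 + (5/7)·8 = 127/14 ≈ 9.07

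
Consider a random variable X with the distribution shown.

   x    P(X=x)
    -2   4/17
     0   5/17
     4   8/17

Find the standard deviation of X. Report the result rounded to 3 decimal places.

E[X] = 24/17, E[X²] = 144/17
Var(X) = E[X²] − (E[X])² = 144/17 − 576/289 = 1872/289
SD(X) = √(1872/289) ≈ 2.545

2.545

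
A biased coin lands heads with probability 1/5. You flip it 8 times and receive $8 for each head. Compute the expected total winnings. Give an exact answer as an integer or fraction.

64/5 dollars

E[#heads] = 8·1/5 = 8/5 (linearity over flips).
E[winnings] = 8·8/5 = 64/5.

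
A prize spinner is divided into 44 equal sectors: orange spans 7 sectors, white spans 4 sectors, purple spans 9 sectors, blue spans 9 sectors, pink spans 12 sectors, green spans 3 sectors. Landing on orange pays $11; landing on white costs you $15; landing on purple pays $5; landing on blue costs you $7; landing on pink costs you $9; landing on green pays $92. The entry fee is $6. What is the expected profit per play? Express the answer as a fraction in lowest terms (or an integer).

E[payout] = (7/44)·11 + (4/44)·(-15) + (9/44)·5 + (9/44)·(-7) + (12/44)·(-9) + (3/44)·92 = 167/44
Expected profit = 167/44 − 6 = -97/44

-97/44 dollars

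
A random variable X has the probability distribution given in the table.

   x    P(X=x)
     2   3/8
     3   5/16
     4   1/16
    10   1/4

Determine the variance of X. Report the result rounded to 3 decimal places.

10.621

E[X] = (3/8)·2 + (5/16)·3 + (1/16)·4 + (1/4)·10 = 71/16
E[X²] = (3/8)·4 + (5/16)·9 + (1/16)·16 + (1/4)·100 = 485/16
Var(X) = 485/16 − (71/16)² = 2719/256 ≈ 10.621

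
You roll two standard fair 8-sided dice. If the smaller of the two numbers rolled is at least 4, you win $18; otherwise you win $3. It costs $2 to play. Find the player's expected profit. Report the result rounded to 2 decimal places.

E[payout] = (39/64)·3 + (25/64)·18 = 567/64
Expected profit = 567/64 − 2 = 439/64 ≈ $6.86

$6.86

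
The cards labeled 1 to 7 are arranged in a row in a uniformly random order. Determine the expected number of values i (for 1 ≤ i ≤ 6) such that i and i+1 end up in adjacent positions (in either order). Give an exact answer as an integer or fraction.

12/7

For each i ∈ {1,…,6}, let Xᵢ = 1 if i and i+1 are adjacent. P(Xᵢ=1) = 2·(7−1)!/7! = 2/7.
By linearity, E[ΣXᵢ] = (6)·(2/7) = 12/7.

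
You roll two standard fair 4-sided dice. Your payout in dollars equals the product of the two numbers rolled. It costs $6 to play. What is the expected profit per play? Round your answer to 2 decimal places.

$0.25

Distribution of the product of the two numbers rolled: 1 w.p. 1/16, 2 w.p. 1/8, 3 w.p. 1/8, 4 w.p. 3/16, 6 w.p. 1/8, 8 w.p. 1/8, …
E[payout] = (1/16)·1 + (1/8)·2 + (1/8)·3 + (3/16)·4 + (1/8)·6 + (1/8)·8 + (1/16)·9 + (1/8)·12 + (1/16)·16 = 25/4
Expected profit = 25/4 − 6 = 1/4 ≈ $0.25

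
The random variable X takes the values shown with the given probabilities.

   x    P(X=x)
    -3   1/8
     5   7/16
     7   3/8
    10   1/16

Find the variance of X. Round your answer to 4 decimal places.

E[X] = (1/8)·(-3) + (7/16)·5 + (3/8)·7 + (1/16)·10 = 81/16
E[X²] = (1/8)·9 + (7/16)·25 + (3/8)·49 + (1/16)·100 = 587/16
Var(X) = 587/16 − (81/16)² = 2831/256 ≈ 11.0586

11.0586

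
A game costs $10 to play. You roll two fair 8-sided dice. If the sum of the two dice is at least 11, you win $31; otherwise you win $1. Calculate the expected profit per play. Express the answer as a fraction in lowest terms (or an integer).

27/32 dollars

E[payout] = (43/64)·1 + (21/64)·31 = 347/32
Expected profit = 347/32 − 10 = 27/32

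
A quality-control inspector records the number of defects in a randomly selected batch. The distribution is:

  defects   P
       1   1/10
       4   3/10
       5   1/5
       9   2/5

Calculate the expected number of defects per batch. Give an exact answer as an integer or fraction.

59/10

E[X] = (1/10)·1 + (3/10)·4 + (1/5)·5 + (2/5)·9
     = 59/10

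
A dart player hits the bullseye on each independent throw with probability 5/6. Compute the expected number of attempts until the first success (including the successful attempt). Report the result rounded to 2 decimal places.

For a geometric distribution, E[trials] = 1/p = 1/(5/6) = 6/5.
≈ 1.20

1.20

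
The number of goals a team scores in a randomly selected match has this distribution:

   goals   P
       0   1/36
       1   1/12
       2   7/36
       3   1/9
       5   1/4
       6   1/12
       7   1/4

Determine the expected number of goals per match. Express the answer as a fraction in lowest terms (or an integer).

E[X] = (1/36)·0 + (1/12)·1 + (7/36)·2 + (1/9)·3 + (1/4)·5 + (1/12)·6 + (1/4)·7
     = 155/36

155/36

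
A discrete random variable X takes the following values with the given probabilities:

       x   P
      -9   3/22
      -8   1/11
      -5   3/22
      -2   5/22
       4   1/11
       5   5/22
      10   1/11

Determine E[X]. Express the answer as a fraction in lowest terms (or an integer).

-15/22

E[X] = (3/22)·(-9) + (1/11)·(-8) + (3/22)·(-5) + (5/22)·(-2) + (1/11)·4 + (5/22)·5 + (1/11)·10
     = -15/22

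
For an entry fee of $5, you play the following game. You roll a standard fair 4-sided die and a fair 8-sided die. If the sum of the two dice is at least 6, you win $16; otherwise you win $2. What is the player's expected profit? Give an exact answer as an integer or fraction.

53/8 dollars

E[payout] = (5/16)·2 + (11/16)·16 = 93/8
Expected profit = 93/8 − 5 = 53/8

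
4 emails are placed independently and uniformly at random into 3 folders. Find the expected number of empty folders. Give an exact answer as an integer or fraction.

16/27

Let Xⱼ=1 if folder j is empty. P(Xⱼ=1) = ((3-1)/3)^4 = 16/81.
By linearity, E[#empty] = 3·16/81 = 16/27.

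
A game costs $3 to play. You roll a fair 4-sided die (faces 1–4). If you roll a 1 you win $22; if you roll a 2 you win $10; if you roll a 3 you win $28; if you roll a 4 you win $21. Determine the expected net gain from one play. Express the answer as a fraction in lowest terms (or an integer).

69/4 dollars

E[payout] = (1/4)·10 + (1/4)·21 + (1/4)·22 + (1/4)·28 = 81/4
Expected profit = 81/4 − 3 = 69/4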